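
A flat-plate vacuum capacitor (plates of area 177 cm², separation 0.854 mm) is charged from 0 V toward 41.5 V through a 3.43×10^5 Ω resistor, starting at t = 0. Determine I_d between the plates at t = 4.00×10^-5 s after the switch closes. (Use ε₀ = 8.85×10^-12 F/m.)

6.41×10^-5 A

With C = ε₀A/d = (8.85×10^-12)(0.0177)/(8.54×10^-4) = 1.834×10^-10 F, the time constant is τ = RC = 6.291×10^-5 s, so t/τ = 0.6358 and e^(−t/τ) = 0.5295.
I_d = I_cond = (V₀/R) e^(−t/τ) = (1.210×10^-4)(0.5295) = 6.41×10^-5 A.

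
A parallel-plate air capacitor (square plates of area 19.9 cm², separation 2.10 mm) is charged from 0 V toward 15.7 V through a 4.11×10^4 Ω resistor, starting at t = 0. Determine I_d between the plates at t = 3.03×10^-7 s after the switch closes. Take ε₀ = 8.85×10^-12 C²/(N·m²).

C = ε₀A/d = (8.85×10^-12)(1.99×10^-3)/(2.10×10^-3) = 8.386×10^-12 F, so τ = RC = 3.447×10^-7 s.
The conduction current is I(t) = (V₀/R) e^(−t/τ), and the displacement current between the plates equals it.
t/τ = 0.8790; I_d = (15.7/4.11×10^4) · e^(−0.8790) = (3.820×10^-4)(0.4152) = 1.59×10^-4 A.

1.59×10^-4 A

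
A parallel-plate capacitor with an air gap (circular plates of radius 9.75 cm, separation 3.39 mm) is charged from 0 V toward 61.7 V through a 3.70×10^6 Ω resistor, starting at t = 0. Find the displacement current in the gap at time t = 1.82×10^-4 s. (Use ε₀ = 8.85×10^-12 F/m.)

C = ε₀A/d = (8.85×10^-12)(0.02986)/(3.39×10^-3) = 7.795×10^-11 F and τ = RC = 2.884×10^-4 s. I_d in the gap equals the RC charging current.
I_d(t) = (V₀/R) e^(−t/τ) = 1.668×10^-5 · e^(−0.6311) = 8.87×10^-6 A.

8.87×10^-6 A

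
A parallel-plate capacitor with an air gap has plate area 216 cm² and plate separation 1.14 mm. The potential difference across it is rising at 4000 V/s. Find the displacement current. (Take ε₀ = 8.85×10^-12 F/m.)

6.71×10^-7 A

E = V/d so dE/dt = (dV/dt)/d = 3.509×10^6 V/(m·s), and I_d = ε₀ A dE/dt = (8.85×10^-12)(0.0216)(3.509×10^6) = 6.71×10^-7 A.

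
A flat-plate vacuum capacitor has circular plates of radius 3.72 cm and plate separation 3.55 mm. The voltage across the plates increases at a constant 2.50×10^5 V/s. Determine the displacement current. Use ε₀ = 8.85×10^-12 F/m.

2.71×10^-6 A

E = V/d so dE/dt = (dV/dt)/d = 7.042×10^7 V/(m·s), and I_d = ε₀ A dE/dt = (8.85×10^-12)(4.347×10^-3)(7.042×10^7) = 2.71×10^-6 A.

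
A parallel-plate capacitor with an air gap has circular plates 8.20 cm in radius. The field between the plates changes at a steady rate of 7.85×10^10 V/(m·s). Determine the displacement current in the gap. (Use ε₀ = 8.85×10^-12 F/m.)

The displacement current is ε₀ times dΦ_E/dt = ε₀ A dE/dt = (8.85×10^-12)(0.02112)(7.85×10^10) = 0.0147 A.

0.0147 A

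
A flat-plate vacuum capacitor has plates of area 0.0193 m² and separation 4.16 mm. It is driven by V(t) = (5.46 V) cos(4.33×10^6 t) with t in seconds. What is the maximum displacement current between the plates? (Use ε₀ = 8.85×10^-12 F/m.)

The displacement current equals the conduction current C dV/dt, which peaks at C V₀ ω.
With C = ε₀A/d = (8.85×10^-12)(0.0193)/(4.16×10^-3) = 4.106×10^-11 F and ω = 4.33×10^6 rad/s, I_d,max = (4.106×10^-11)(5.46)(4.33×10^6) = 9.71×10^-4 A.

9.71×10^-4 A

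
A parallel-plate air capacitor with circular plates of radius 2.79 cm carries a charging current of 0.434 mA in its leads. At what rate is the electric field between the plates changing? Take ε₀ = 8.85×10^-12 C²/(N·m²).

The displacement current between the plates equals the conduction current, I_d = 0.434 mA.
Then dE/dt = I_d/(ε₀A) = 2.01×10^10 V/(m·s).

2.01×10^10 V/(m·s)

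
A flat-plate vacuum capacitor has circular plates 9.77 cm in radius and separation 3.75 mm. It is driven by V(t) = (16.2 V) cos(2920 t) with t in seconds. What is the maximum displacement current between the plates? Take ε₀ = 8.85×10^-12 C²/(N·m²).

C = ε₀A/d = (8.85×10^-12)(0.02999)/(3.75×10^-3) = 7.078×10^-11 F; ω = 2920 rad/s.
I_d = C dV/dt, so |I_d|_max = C V₀ ω = (7.078×10^-11)(16.2)(2920) = 3.35×10^-6 A.

3.35×10^-6 A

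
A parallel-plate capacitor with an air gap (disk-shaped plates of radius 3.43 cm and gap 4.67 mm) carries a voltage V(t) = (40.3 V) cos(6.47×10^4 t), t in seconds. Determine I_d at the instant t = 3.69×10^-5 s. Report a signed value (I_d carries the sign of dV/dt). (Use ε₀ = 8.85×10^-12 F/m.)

dE/dt = (V₀ω/d)·−sin(ωt) with ωt = 2.38743 rad: (40.3)(6.47×10^4)(-0.6847)/(4.67×10^-3) = -3.823×10^8 V/(m·s).
I_d = ε₀ A dE/dt = (8.85×10^-12)(3.696×10^-3)(-3.823×10^8) = -1.25×10^-5 A.

-1.25×10^-5 A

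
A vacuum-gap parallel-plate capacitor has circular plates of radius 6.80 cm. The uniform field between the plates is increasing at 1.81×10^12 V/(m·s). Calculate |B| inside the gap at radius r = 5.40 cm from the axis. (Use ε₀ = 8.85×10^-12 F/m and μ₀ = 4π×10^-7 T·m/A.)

5.43×10^-7 T

Through the whole plate area (πR² = 0.01453 m²), I_d = ε₀ πR² dE/dt = 0.2327 A.
∮B·dl = μ₀ I_d,enc with I_d,enc = I_d r²/R² = 0.1467 A; so B = μ₀ I_d,enc/(2πr) = 5.43×10^-7 T.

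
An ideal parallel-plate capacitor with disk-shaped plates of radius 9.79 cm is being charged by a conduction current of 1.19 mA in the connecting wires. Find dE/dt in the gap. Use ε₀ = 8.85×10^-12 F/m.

Charge continuity gives I_d = I = 1.19×10^-3 A between the plates.
Inverting I_d = ε₀ A dE/dt gives dE/dt = 1.19×10^-3 / (8.85×10^-12 · 0.03011) = 4.47×10^9 V/(m·s).

4.47×10^9 V/(m·s)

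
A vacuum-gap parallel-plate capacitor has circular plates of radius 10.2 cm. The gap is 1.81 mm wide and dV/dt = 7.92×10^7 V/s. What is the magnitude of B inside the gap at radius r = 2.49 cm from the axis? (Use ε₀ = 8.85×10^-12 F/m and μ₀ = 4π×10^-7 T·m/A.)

6.06×10^-9 T

dE/dt = (dV/dt)/d = 4.376×10^10 V/(m·s); I_d = ε₀(πR²)(dE/dt) = (8.85×10^-12)(0.03269)(4.376×10^10) = 0.01266 A.
An Ampèrian loop of radius r encloses a fraction (r/R)² of I_d. Then B·2πr = μ₀ I_d (r/R)², giving B = μ₀ I_d r/(2πR²) = 6.06×10^-9 T.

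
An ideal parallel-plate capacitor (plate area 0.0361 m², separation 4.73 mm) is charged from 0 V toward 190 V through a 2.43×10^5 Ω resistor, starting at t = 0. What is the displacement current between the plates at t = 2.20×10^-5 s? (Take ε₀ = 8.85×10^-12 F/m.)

C = ε₀A/d = (8.85×10^-12)(0.0361)/(4.73×10^-3) = 6.754×10^-11 F and τ = RC = 1.641×10^-5 s. I_d in the gap equals the RC charging current.
I_d(t) = (V₀/R) e^(−t/τ) = 7.819×10^-4 · e^(−1.341) = 2.05×10^-4 A.

2.05×10^-4 A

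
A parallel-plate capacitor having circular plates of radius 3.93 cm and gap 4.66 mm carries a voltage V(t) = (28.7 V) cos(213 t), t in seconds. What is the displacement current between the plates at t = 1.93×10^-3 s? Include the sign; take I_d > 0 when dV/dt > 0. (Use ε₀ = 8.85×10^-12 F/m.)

-2.25×10^-8 A

C = ε₀A/d = (8.85×10^-12)(4.852×10^-3)/(4.66×10^-3) = 9.215×10^-12 F. dV/dt = V₀ω·−sin(ωt); at ωt = 0.41109 rad this factor is -0.3996.
I_d = C dV/dt = (9.215×10^-12)(28.7)(213)(-0.3996) = -2.25×10^-8 A.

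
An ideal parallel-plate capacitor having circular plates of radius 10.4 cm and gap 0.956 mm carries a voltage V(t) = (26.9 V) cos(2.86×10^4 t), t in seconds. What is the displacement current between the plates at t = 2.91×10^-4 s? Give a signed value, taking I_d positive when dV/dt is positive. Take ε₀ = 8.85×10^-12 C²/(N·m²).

-2.16×10^-4 A

dE/dt = (V₀ω/d)·−sin(ωt) with ωt = 8.3226 rad: (26.9)(2.86×10^4)(-0.8922)/(9.56×10^-4) = -7.180×10^8 V/(m·s).
I_d = ε₀ A dE/dt = (8.85×10^-12)(0.03398)(-7.180×10^8) = -2.16×10^-4 A.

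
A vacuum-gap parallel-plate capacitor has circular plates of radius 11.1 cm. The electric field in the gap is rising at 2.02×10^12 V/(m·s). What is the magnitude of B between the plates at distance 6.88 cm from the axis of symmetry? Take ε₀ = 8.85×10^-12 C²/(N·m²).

7.73×10^-7 T

I_d = ε₀ dΦ_E/dt = ε₀ πR² (dE/dt) = (8.85×10^-12)(0.03871)(2.02×10^12) = 0.6920 A through the full plate area.
An Ampèrian loop of radius r encloses a fraction (r/R)² of I_d. Then B·2πr = μ₀ I_d (r/R)², giving B = μ₀ I_d r/(2πR²) = 7.73×10^-7 T.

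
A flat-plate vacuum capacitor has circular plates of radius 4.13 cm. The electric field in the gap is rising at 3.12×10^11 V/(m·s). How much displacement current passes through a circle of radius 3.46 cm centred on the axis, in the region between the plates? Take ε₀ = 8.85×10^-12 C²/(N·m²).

0.0104 A

I_d = ε₀ dΦ_E/dt = ε₀ πR² (dE/dt) = (8.85×10^-12)(5.359×10^-3)(3.12×10^11) = 0.01480 A through the full plate area.
Since J_d is uniform, the enclosed fraction is (r/R)² = 0.7019, giving I_d,enc = 0.0104 A.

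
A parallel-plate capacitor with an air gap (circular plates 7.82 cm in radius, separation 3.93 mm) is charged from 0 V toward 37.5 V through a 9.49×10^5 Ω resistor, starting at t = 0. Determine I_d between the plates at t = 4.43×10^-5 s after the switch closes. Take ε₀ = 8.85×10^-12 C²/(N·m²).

With C = ε₀A/d = (8.85×10^-12)(0.01921)/(3.93×10^-3) = 4.326×10^-11 F, the time constant is τ = RC = 4.105×10^-5 s, so t/τ = 1.079 and e^(−t/τ) = 0.3399.
I_d = I_cond = (V₀/R) e^(−t/τ) = (3.952×10^-5)(0.3399) = 1.34×10^-5 A.

1.34×10^-5 A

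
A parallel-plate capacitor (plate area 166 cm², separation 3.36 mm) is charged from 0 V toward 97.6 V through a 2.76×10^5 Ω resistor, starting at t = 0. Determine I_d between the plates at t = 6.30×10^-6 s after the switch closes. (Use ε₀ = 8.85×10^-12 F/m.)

C = ε₀A/d = (8.85×10^-12)(0.0166)/(3.36×10^-3) = 4.372×10^-11 F and τ = RC = 1.207×10^-5 s. I_d in the gap equals the RC charging current.
I_d(t) = (V₀/R) e^(−t/τ) = 3.536×10^-4 · e^(−0.5220) = 2.10×10^-4 A.

2.10×10^-4 A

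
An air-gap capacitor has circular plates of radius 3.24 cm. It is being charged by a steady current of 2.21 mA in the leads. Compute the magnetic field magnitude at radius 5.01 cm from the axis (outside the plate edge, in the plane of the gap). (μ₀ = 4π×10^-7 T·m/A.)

By continuity the displacement current in the gap matches the conduction current: I_d = 2.21×10^-3 A.
With r > R the enclosed displacement current is the full I_d; B = μ₀ I_d / (2πr) = 8.82×10^-9 T.

8.82×10^-9 T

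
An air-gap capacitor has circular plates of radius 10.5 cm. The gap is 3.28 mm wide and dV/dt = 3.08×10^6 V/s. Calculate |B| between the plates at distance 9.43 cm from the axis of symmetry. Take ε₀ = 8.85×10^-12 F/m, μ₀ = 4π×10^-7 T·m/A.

dE/dt = (dV/dt)/d = 9.390×10^8 V/(m·s); I_d = ε₀(πR²)(dE/dt) = (8.85×10^-12)(0.03464)(9.390×10^8) = 2.879×10^-4 A.
An Ampèrian loop of radius r encloses a fraction (r/R)² of I_d. Then B·2πr = μ₀ I_d (r/R)², giving B = μ₀ I_d r/(2πR²) = 4.92×10^-10 T.

4.92×10^-10 T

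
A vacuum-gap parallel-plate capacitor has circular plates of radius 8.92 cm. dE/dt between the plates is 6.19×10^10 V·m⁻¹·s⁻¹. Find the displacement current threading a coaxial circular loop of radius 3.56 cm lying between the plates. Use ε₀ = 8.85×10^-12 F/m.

2.18×10^-3 A

I_d = ε₀ dΦ_E/dt = ε₀ πR² (dE/dt) = (8.85×10^-12)(0.02500)(6.19×10^10) = 0.01370 A through the full plate area.
Through an area πr² the displacement current is I_d·(πr²/πR²) = I_d (r/R)² = 2.18×10^-3 A.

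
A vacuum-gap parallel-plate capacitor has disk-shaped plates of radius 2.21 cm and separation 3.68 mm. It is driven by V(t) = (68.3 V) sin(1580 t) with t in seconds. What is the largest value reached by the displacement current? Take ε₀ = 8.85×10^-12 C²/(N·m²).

(dE/dt)_max = V₀ω/d = 2.932×10^7 V/(m·s); ω = 1580 rad/s.
I_d,max = ε₀ A (dE/dt)_max = (8.85×10^-12)(1.534×10^-3)(2.932×10^7) = 3.98×10^-7 A.

3.98×10^-7 A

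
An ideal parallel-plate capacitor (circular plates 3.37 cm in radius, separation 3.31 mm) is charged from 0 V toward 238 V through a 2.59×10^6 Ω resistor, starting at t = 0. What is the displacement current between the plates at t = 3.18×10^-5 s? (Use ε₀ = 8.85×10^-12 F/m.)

C = ε₀A/d = (8.85×10^-12)(3.568×10^-3)/(3.31×10^-3) = 9.540×10^-12 F and τ = RC = 2.471×10^-5 s. I_d in the gap equals the RC charging current.
I_d(t) = (V₀/R) e^(−t/τ) = 9.189×10^-5 · e^(−1.287) = 2.54×10^-5 A.

2.54×10^-5 A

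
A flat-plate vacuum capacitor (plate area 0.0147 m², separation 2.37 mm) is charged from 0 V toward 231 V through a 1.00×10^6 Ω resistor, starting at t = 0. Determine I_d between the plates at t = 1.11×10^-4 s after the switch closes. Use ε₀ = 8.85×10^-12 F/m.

With C = ε₀A/d = (8.85×10^-12)(0.0147)/(2.37×10^-3) = 5.489×10^-11 F, the time constant is τ = RC = 5.489×10^-5 s, so t/τ = 2.022 and e^(−t/τ) = 0.1324.
I_d = I_cond = (V₀/R) e^(−t/τ) = (2.310×10^-4)(0.1324) = 3.06×10^-5 A.

3.06×10^-5 A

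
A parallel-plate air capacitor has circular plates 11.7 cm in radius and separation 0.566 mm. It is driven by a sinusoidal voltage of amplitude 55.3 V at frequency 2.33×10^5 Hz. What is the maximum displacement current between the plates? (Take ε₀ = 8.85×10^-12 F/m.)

0.0544 A

The displacement current equals the conduction current C dV/dt, which peaks at C V₀ ω.
With C = ε₀A/d = (8.85×10^-12)(0.04301)/(5.66×10^-4) = 6.725×10^-10 F and ω = 2πf = 1.464×10^6 rad/s, I_d,max = (6.725×10^-10)(55.3)(1.464×10^6) = 0.0544 A.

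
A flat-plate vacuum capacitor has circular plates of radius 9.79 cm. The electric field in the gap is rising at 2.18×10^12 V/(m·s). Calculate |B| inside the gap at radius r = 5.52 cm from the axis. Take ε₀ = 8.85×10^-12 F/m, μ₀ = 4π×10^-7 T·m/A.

6.69×10^-7 T

Through the whole plate area (πR² = 0.03011 m²), I_d = ε₀ πR² dE/dt = 0.5809 A.
For r < R the Ampère–Maxwell law gives B(2πr) = μ₀ I_d (r²/R²), so B = μ₀ I_d r/(2πR²) = (4π×10^-7)(0.5809)(0.0552)/(2π·0.0979²) = 6.69×10^-7 T.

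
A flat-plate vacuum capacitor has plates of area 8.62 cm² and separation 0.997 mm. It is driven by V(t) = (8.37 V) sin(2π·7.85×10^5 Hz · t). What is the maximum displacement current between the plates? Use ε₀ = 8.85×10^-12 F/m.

3.16×10^-4 A

The displacement current equals the conduction current C dV/dt, which peaks at C V₀ ω.
With C = ε₀A/d = (8.85×10^-12)(8.62×10^-4)/(9.97×10^-4) = 7.652×10^-12 F and ω = 2πf = 4.932×10^6 rad/s, I_d,max = (7.652×10^-12)(8.37)(4.932×10^6) = 3.16×10^-4 A.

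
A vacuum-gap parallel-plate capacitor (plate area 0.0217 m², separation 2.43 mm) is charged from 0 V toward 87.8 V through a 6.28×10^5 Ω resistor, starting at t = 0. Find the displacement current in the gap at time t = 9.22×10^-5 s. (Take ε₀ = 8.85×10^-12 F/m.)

2.18×10^-5 A

With C = ε₀A/d = (8.85×10^-12)(0.0217)/(2.43×10^-3) = 7.903×10^-11 F, the time constant is τ = RC = 4.963×10^-5 s, so t/τ = 1.858 and e^(−t/τ) = 0.1560.
I_d = I_cond = (V₀/R) e^(−t/τ) = (1.398×10^-4)(0.1560) = 2.18×10^-5 A.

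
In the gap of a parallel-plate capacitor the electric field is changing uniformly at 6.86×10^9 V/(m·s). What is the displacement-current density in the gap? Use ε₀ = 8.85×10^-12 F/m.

0.0607 A/m²

The displacement-current density is ε₀ ∂E/∂t = (8.85×10^-12)(6.86×10^9) = 0.0607 A/m².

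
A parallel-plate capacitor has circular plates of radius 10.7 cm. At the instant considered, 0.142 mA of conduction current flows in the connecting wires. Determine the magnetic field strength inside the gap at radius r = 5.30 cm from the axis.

By continuity the displacement current in the gap matches the conduction current: I_d = 1.42×10^-4 A.
An Ampèrian loop of radius r encloses a fraction (r/R)² of I_d. Then B·2πr = μ₀ I_d (r/R)², giving B = μ₀ I_d r/(2πR²) = 1.31×10^-10 T.

1.31×10^-10 T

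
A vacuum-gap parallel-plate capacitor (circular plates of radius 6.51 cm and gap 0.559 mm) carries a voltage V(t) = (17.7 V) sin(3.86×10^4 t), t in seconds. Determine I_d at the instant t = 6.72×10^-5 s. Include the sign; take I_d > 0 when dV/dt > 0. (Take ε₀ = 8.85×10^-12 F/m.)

-1.23×10^-4 A

dE/dt = (V₀ω/d)·cos(ωt) with ωt = 2.59392 rad: (17.7)(3.86×10^4)(-0.8537)/(5.59×10^-4) = -1.043×10^9 V/(m·s).
I_d = ε₀ A dE/dt = (8.85×10^-12)(0.01331)(-1.043×10^9) = -1.23×10^-4 A.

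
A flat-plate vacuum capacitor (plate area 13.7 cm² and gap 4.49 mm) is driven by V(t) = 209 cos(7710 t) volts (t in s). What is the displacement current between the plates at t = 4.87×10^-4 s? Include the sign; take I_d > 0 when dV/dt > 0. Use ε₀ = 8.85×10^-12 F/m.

dE/dt = (V₀ω/d)·−sin(ωt) with ωt = 3.75477 rad: (209)(7710)(0.5755)/(4.49×10^-3) = 2.065×10^8 V/(m·s).
I_d = ε₀ A dE/dt = (8.85×10^-12)(1.37×10^-3)(2.065×10^8) = 2.50×10^-6 A.

2.50×10^-6 A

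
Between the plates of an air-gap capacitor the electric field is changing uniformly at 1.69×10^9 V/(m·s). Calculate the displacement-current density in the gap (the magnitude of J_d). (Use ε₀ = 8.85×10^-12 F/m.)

0.0150 A/m²

The displacement-current density is ε₀ ∂E/∂t = (8.85×10^-12)(1.69×10^9) = 0.0150 A/m².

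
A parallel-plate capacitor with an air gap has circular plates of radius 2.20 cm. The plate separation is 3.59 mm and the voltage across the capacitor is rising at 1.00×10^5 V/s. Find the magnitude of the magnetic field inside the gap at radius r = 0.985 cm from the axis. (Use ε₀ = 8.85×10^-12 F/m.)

1.53×10^-12 T

I_d = C dV/dt with C = ε₀πR²/d = 3.750×10^-12 F, so I_d = (3.750×10^-12)(1.00×10^5) = 3.750×10^-7 A.
An Ampèrian loop of radius r encloses a fraction (r/R)² of I_d. Then B·2πr = μ₀ I_d (r/R)², giving B = μ₀ I_d r/(2πR²) = 1.53×10^-12 T.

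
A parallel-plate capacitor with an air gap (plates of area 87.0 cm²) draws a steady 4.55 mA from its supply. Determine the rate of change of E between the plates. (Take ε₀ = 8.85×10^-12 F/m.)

5.91×10^10 V/(m·s)

The displacement current between the plates equals the conduction current, I_d = 4.55 mA.
Since I_d = ε₀ A dE/dt, dE/dt = I_d/(ε₀A) = (4.55×10^-3)/((8.85×10^-12)(8.70×10^-3)) = 5.91×10^10 V/(m·s).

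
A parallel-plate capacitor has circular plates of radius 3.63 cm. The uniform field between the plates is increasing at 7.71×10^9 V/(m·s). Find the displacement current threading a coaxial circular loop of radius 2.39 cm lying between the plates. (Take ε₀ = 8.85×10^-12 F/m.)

1.22×10^-4 A

I_d = ε₀ dΦ_E/dt = ε₀ πR² (dE/dt) = (8.85×10^-12)(4.140×10^-3)(7.71×10^9) = 2.825×10^-4 A through the full plate area.
Through an area πr² the displacement current is I_d·(πr²/πR²) = I_d (r/R)² = 1.22×10^-4 A.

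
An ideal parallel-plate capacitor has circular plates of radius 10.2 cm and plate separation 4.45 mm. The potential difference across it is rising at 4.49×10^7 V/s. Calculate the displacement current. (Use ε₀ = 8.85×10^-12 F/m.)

The field between the plates is E = V/d, so dE/dt = (4.49×10^7)/(4.45×10^-3 m) = 1.009×10^10 V/(m·s).
I_d = ε₀ A (dE/dt) = (8.85×10^-12)(0.03269)(1.009×10^10) = 2.92×10^-3 A.

2.92×10^-3 A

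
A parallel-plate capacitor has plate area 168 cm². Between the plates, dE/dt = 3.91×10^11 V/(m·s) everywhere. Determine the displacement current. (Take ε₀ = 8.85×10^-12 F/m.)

0.0581 A

The displacement current is ε₀ times dΦ_E/dt = ε₀ A dE/dt = (8.85×10^-12)(0.0168)(3.91×10^11) = 0.0581 A.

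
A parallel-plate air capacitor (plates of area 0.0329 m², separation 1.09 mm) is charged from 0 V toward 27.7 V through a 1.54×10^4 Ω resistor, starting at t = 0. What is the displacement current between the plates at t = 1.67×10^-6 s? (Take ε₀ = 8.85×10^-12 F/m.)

1.20×10^-3 A

C = ε₀A/d = (8.85×10^-12)(0.0329)/(1.09×10^-3) = 2.671×10^-10 F and τ = RC = 4.113×10^-6 s. I_d in the gap equals the RC charging current.
I_d(t) = (V₀/R) e^(−t/τ) = 1.799×10^-3 · e^(−0.4060) = 1.20×10^-3 A.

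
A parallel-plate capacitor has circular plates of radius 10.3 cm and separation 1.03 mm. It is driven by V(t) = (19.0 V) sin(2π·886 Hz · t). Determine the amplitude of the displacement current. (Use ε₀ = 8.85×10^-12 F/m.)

3.03×10^-5 A

The displacement current equals the conduction current C dV/dt, which peaks at C V₀ ω.
With C = ε₀A/d = (8.85×10^-12)(0.03333)/(1.03×10^-3) = 2.864×10^-10 F and ω = 2πf = 5567 rad/s, I_d,max = (2.864×10^-10)(19.0)(5567) = 3.03×10^-5 A.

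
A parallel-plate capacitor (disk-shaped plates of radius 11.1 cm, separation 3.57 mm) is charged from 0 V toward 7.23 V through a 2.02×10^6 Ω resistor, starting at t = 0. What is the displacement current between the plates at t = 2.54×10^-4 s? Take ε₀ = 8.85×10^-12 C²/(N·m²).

C = ε₀A/d = (8.85×10^-12)(0.03871)/(3.57×10^-3) = 9.596×10^-11 F, so τ = RC = 1.938×10^-4 s.
The conduction current is I(t) = (V₀/R) e^(−t/τ), and the displacement current between the plates equals it.
t/τ = 1.311; I_d = (7.23/2.02×10^6) · e^(−1.311) = (3.579×10^-6)(0.2696) = 9.65×10^-7 A.

9.65×10^-7 A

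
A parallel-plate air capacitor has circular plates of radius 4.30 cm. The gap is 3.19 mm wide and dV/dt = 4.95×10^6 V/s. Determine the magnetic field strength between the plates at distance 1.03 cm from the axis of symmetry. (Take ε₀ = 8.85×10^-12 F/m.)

8.89×10^-11 T

dE/dt = (dV/dt)/d = 1.552×10^9 V/(m·s); I_d = ε₀(πR²)(dE/dt) = (8.85×10^-12)(5.809×10^-3)(1.552×10^9) = 7.979×10^-5 A.
∮B·dl = μ₀ I_d,enc with I_d,enc = I_d r²/R² = 4.578×10^-6 A; so B = μ₀ I_d,enc/(2πr) = 8.89×10^-11 T.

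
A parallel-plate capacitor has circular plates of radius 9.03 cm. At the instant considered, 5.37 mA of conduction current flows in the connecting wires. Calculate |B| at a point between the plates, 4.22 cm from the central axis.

Between the plates the displacement current equals the wire current: I_d = 5.37 mA = 5.37×10^-3 A.
For r < R the Ampère–Maxwell law gives B(2πr) = μ₀ I_d (r²/R²), so B = μ₀ I_d r/(2πR²) = (4π×10^-7)(5.37×10^-3)(0.0422)/(2π·0.0903²) = 5.56×10^-9 T.

5.56×10^-9 T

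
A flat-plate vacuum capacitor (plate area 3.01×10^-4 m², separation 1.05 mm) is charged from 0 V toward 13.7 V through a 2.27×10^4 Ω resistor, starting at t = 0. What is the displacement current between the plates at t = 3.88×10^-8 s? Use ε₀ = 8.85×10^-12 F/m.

C = ε₀A/d = (8.85×10^-12)(3.01×10^-4)/(1.05×10^-3) = 2.537×10^-12 F and τ = RC = 5.759×10^-8 s. I_d in the gap equals the RC charging current.
I_d(t) = (V₀/R) e^(−t/τ) = 6.035×10^-4 · e^(−0.6737) = 3.08×10^-4 A.

3.08×10^-4 A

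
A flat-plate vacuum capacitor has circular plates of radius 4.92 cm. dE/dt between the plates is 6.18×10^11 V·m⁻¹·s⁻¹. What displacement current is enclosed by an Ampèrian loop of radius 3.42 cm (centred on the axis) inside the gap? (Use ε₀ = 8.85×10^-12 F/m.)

Total displacement current: I_d = ε₀(πR²)(dE/dt) = (8.85×10^-12)(7.605×10^-3)(6.18×10^11) = 0.04159 A.
The field is uniform, so I_d,enc = I_d (r/R)² = (0.04159)(3.42/4.92)² = 0.0201 A.

0.0201 A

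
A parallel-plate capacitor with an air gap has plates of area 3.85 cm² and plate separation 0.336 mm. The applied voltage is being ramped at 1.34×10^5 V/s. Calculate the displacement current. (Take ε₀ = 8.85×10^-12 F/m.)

The field between the plates is E = V/d, so dE/dt = (1.34×10^5)/(3.36×10^-4 m) = 3.988×10^8 V/(m·s).
I_d = ε₀ A (dE/dt) = (8.85×10^-12)(3.85×10^-4)(3.988×10^8) = 1.36×10^-6 A.

1.36×10^-6 A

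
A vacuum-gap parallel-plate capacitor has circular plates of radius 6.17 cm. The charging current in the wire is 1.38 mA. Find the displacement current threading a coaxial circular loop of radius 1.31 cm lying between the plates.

6.22×10^-5 A

No conduction current crosses the gap, so I_d there equals the 1.38×10^-3 A in the leads.
The field is uniform, so I_d,enc = I_d (r/R)² = (1.38×10^-3)(1.31/6.17)² = 6.22×10^-5 A.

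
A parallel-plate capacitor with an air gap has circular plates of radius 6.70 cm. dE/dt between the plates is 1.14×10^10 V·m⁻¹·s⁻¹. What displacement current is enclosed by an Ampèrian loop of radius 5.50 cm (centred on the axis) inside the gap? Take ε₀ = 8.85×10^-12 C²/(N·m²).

Total displacement current: I_d = ε₀(πR²)(dE/dt) = (8.85×10^-12)(0.01410)(1.14×10^10) = 1.423×10^-3 A.
Through an area πr² the displacement current is I_d·(πr²/πR²) = I_d (r/R)² = 9.59×10^-4 A.

9.59×10^-4 A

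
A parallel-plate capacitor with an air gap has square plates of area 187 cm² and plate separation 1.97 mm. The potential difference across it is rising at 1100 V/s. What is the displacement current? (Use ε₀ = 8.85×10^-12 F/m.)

9.24×10^-8 A

The displacement current equals the charging current C dV/dt. With C = ε₀A/d = (8.85×10^-12)(0.0187)/(1.97×10^-3) = 8.401×10^-11 F, I_d = (8.401×10^-11)(1100) = 9.24×10^-8 A.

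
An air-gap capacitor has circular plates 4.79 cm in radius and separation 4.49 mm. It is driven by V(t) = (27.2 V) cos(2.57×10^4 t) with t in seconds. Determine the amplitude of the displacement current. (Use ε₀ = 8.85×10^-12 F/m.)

9.93×10^-6 A

The displacement current equals the conduction current C dV/dt, which peaks at C V₀ ω.
With C = ε₀A/d = (8.85×10^-12)(7.208×10^-3)/(4.49×10^-3) = 1.421×10^-11 F and ω = 2.57×10^4 rad/s, I_d,max = (1.421×10^-11)(27.2)(2.57×10^4) = 9.93×10^-6 A.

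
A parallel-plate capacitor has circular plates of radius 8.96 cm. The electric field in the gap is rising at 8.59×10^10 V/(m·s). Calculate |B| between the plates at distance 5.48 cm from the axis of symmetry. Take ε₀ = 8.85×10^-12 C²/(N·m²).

I_d = ε₀ dΦ_E/dt = ε₀ πR² (dE/dt) = (8.85×10^-12)(0.02522)(8.59×10^10) = 0.01917 A through the full plate area.
For r < R the Ampère–Maxwell law gives B(2πr) = μ₀ I_d (r²/R²), so B = μ₀ I_d r/(2πR²) = (4π×10^-7)(0.01917)(0.0548)/(2π·0.0896²) = 2.62×10^-8 T.

2.62×10^-8 T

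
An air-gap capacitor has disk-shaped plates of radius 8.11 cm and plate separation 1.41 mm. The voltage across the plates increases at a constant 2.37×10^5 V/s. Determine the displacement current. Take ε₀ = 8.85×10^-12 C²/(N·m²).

3.07×10^-5 A

E = V/d so dE/dt = (dV/dt)/d = 1.681×10^8 V/(m·s), and I_d = ε₀ A dE/dt = (8.85×10^-12)(0.02066)(1.681×10^8) = 3.07×10^-5 A.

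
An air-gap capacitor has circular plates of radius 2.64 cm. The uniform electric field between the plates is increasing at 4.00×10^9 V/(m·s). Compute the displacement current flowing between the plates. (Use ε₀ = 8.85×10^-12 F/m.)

With a uniform field, Φ_E = EA, so I_d = ε₀ A dE/dt = 7.75×10^-5 A.

7.75×10^-5 A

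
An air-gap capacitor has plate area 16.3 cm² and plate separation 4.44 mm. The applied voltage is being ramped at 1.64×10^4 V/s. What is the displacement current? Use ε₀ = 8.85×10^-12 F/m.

E = V/d so dE/dt = (dV/dt)/d = 3.694×10^6 V/(m·s), and I_d = ε₀ A dE/dt = (8.85×10^-12)(1.63×10^-3)(3.694×10^6) = 5.33×10^-8 A.

5.33×10^-8 A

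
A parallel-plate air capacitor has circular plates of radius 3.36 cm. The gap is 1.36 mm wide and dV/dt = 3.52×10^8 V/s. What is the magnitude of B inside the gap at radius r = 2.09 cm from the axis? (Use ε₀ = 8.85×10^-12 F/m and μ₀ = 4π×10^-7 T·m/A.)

3.01×10^-8 T

With E = V/d, dE/dt = 2.588×10^11 V/(m·s) and πR² = 3.547×10^-3 m², giving I_d = ε₀ πR² dE/dt = 8.124×10^-3 A.
For r < R the Ampère–Maxwell law gives B(2πr) = μ₀ I_d (r²/R²), so B = μ₀ I_d r/(2πR²) = (4π×10^-7)(8.124×10^-3)(0.0209)/(2π·0.0336²) = 3.01×10^-8 T.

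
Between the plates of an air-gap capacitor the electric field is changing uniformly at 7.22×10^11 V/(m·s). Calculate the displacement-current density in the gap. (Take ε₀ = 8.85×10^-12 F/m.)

J_d = ε₀ ∂E/∂t, so J_d = 6.39 A/m².

6.39 A/m²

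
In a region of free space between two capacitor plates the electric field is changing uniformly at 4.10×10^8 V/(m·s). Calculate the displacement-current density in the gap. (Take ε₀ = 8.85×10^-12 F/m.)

The displacement-current density is ε₀ ∂E/∂t = (8.85×10^-12)(4.10×10^8) = 3.63×10^-3 A/m².

3.63×10^-3 A/m²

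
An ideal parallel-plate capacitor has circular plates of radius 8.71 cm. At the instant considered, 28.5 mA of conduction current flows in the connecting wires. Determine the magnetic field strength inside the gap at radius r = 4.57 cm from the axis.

3.43×10^-8 T

By continuity the displacement current in the gap matches the conduction current: I_d = 0.0285 A.
An Ampèrian loop of radius r encloses a fraction (r/R)² of I_d. Then B·2πr = μ₀ I_d (r/R)², giving B = μ₀ I_d r/(2πR²) = 3.43×10^-8 T.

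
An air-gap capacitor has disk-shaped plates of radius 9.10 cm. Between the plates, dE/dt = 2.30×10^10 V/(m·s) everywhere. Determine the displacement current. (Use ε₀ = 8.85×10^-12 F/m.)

The displacement current is ε₀ times dΦ_E/dt = ε₀ A dE/dt = (8.85×10^-12)(0.02602)(2.30×10^10) = 5.30×10^-3 A.

5.30×10^-3 A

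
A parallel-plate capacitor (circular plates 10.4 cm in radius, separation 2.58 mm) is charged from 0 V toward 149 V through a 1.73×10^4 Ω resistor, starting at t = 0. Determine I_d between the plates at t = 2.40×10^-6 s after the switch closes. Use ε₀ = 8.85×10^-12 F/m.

2.62×10^-3 A

C = ε₀A/d = (8.85×10^-12)(0.03398)/(2.58×10^-3) = 1.166×10^-10 F, so τ = RC = 2.017×10^-6 s.
The conduction current is I(t) = (V₀/R) e^(−t/τ), and the displacement current between the plates equals it.
t/τ = 1.190; I_d = (149/1.73×10^4) · e^(−1.190) = (8.613×10^-3)(0.3042) = 2.62×10^-3 A.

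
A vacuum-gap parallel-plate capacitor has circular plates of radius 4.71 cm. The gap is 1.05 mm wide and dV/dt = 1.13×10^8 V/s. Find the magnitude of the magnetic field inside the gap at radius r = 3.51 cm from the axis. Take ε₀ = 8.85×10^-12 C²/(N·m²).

dE/dt = (dV/dt)/d = 1.076×10^11 V/(m·s); I_d = ε₀(πR²)(dE/dt) = (8.85×10^-12)(6.969×10^-3)(1.076×10^11) = 6.636×10^-3 A.
An Ampèrian loop of radius r encloses a fraction (r/R)² of I_d. Then B·2πr = μ₀ I_d (r/R)², giving B = μ₀ I_d r/(2πR²) = 2.10×10^-8 T.

2.10×10^-8 T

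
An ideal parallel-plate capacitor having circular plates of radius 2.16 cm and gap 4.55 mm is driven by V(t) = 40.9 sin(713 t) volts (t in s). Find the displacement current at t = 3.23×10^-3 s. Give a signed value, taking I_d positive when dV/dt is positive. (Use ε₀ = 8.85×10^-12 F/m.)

dV/dt = (40.9)(713)·cos(2.30299) = -1.949×10^4 V/s.
I_d = C dV/dt with C = ε₀A/d = (8.85×10^-12)(1.466×10^-3)/(4.55×10^-3) = 2.851×10^-12 F, so I_d = (2.851×10^-12)(-1.949×10^4) = -5.56×10^-8 A.

-5.56×10^-8 A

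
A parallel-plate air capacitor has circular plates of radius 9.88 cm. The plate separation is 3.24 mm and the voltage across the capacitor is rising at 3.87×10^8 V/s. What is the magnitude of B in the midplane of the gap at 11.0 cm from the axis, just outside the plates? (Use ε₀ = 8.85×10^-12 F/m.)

I_d = C dV/dt with C = ε₀πR²/d = 8.377×10^-11 F, so I_d = (8.377×10^-11)(3.87×10^8) = 0.03242 A.
With r > R the enclosed displacement current is the full I_d; B = μ₀ I_d / (2πr) = 5.89×10^-8 T.

5.89×10^-8 T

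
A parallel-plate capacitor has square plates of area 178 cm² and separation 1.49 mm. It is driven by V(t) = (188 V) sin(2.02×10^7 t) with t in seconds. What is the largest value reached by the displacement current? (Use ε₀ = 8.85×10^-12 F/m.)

(dE/dt)_max = V₀ω/d = 2.549×10^12 V/(m·s); ω = 2.02×10^7 rad/s.
I_d,max = ε₀ A (dE/dt)_max = (8.85×10^-12)(0.0178)(2.549×10^12) = 0.402 A.

0.402 A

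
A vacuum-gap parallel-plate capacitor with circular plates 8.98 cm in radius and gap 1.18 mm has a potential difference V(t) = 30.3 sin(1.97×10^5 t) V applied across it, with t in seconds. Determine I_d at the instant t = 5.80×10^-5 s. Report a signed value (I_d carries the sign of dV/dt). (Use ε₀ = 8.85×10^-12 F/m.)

4.73×10^-4 A

dV/dt = (30.3)(1.97×10^5)·cos(11.426) = 2.491×10^6 V/s.
I_d = C dV/dt with C = ε₀A/d = (8.85×10^-12)(0.02533)/(1.18×10^-3) = 1.900×10^-10 F, so I_d = (1.900×10^-10)(2.491×10^6) = 4.73×10^-4 A.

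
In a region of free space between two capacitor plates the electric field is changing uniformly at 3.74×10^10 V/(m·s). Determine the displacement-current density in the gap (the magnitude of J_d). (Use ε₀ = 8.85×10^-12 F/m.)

J_d = ε₀ ∂E/∂t, so J_d = 0.331 A/m².

0.331 A/m²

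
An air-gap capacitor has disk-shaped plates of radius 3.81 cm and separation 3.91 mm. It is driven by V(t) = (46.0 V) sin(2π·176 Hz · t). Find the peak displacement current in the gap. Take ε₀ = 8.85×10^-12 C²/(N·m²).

5.25×10^-7 A

(dE/dt)_max = V₀ω/d = 1.301×10^7 V/(m·s); ω = 2πf = 1106 rad/s.
I_d,max = ε₀ A (dE/dt)_max = (8.85×10^-12)(4.560×10^-3)(1.301×10^7) = 5.25×10^-7 A.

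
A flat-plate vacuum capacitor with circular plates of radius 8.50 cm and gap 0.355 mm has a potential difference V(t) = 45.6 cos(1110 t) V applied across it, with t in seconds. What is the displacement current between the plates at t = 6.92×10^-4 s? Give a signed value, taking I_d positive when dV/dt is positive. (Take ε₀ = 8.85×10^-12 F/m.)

-1.99×10^-5 A

C = ε₀A/d = (8.85×10^-12)(0.02270)/(3.55×10^-4) = 5.659×10^-10 F. dV/dt = V₀ω·−sin(ωt); at ωt = 0.76812 rad this factor is -0.6948.
I_d = C dV/dt = (5.659×10^-10)(45.6)(1110)(-0.6948) = -1.99×10^-5 A.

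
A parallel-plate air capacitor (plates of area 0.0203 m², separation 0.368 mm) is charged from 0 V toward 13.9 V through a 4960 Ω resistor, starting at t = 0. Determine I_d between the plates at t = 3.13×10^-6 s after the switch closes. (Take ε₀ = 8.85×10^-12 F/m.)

C = ε₀A/d = (8.85×10^-12)(0.0203)/(3.68×10^-4) = 4.882×10^-10 F and τ = RC = 2.421×10^-6 s. I_d in the gap equals the RC charging current.
I_d(t) = (V₀/R) e^(−t/τ) = 2.802×10^-3 · e^(−1.293) = 7.69×10^-4 A.

7.69×10^-4 A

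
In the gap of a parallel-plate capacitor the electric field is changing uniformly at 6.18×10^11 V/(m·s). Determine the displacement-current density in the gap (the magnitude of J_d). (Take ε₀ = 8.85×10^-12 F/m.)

The displacement-current density is ε₀ ∂E/∂t = (8.85×10^-12)(6.18×10^11) = 5.47 A/m².

5.47 A/m²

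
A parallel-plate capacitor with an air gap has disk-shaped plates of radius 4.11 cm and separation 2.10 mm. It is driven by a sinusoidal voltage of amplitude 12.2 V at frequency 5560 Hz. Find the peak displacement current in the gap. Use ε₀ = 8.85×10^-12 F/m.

9.53×10^-6 A

The displacement current equals the conduction current C dV/dt, which peaks at C V₀ ω.
With C = ε₀A/d = (8.85×10^-12)(5.307×10^-3)/(2.10×10^-3) = 2.237×10^-11 F and ω = 2πf = 3.493×10^4 rad/s, I_d,max = (2.237×10^-11)(12.2)(3.493×10^4) = 9.53×10^-6 A.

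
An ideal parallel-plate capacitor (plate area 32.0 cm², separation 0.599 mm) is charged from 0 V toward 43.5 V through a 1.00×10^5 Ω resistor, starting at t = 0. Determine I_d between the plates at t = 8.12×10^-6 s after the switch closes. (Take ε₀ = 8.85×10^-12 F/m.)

With C = ε₀A/d = (8.85×10^-12)(3.20×10^-3)/(5.99×10^-4) = 4.728×10^-11 F, the time constant is τ = RC = 4.728×10^-6 s, so t/τ = 1.717 and e^(−t/τ) = 0.1796.
I_d = I_cond = (V₀/R) e^(−t/τ) = (4.350×10^-4)(0.1796) = 7.81×10^-5 A.

7.81×10^-5 A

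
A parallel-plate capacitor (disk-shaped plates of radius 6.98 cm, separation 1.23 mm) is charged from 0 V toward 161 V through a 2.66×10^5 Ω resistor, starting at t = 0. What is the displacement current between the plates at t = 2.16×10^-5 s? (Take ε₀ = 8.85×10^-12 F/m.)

With C = ε₀A/d = (8.85×10^-12)(0.01531)/(1.23×10^-3) = 1.102×10^-10 F, the time constant is τ = RC = 2.931×10^-5 s, so t/τ = 0.7369 and e^(−t/τ) = 0.4786.
I_d = I_cond = (V₀/R) e^(−t/τ) = (6.053×10^-4)(0.4786) = 2.90×10^-4 A.

2.90×10^-4 A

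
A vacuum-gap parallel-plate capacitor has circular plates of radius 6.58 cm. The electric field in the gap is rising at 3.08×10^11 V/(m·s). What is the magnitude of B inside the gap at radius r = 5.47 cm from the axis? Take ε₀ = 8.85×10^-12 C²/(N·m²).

I_d = ε₀ dΦ_E/dt = ε₀ πR² (dE/dt) = (8.85×10^-12)(0.01360)(3.08×10^11) = 0.03707 A through the full plate area.
∮B·dl = μ₀ I_d,enc with I_d,enc = I_d r²/R² = 0.02562 A; so B = μ₀ I_d,enc/(2πr) = 9.37×10^-8 T.

9.37×10^-8 T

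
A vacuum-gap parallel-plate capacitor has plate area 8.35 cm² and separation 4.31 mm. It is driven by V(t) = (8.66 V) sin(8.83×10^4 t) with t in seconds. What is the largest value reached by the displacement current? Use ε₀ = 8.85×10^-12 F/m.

The displacement current equals the conduction current C dV/dt, which peaks at C V₀ ω.
With C = ε₀A/d = (8.85×10^-12)(8.35×10^-4)/(4.31×10^-3) = 1.715×10^-12 F and ω = 8.83×10^4 rad/s, I_d,max = (1.715×10^-12)(8.66)(8.83×10^4) = 1.31×10^-6 A.

1.31×10^-6 A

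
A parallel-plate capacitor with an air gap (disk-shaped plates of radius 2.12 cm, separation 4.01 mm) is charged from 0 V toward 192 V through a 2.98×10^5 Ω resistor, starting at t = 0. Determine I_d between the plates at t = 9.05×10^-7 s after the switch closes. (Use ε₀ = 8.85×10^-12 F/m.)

2.43×10^-4 A

With C = ε₀A/d = (8.85×10^-12)(1.412×10^-3)/(4.01×10^-3) = 3.116×10^-12 F, the time constant is τ = RC = 9.286×10^-7 s, so t/τ = 0.9746 and e^(−t/τ) = 0.3773.
I_d = I_cond = (V₀/R) e^(−t/τ) = (6.443×10^-4)(0.3773) = 2.43×10^-4 A.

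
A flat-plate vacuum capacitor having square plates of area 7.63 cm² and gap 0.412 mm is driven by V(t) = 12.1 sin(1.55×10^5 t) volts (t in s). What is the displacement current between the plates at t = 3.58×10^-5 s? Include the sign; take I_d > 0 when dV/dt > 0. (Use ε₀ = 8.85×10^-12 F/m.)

dV/dt = (12.1)(1.55×10^5)·cos(5.549) = 1.392×10^6 V/s.
I_d = C dV/dt with C = ε₀A/d = (8.85×10^-12)(7.63×10^-4)/(4.12×10^-4) = 1.639×10^-11 F, so I_d = (1.639×10^-11)(1.392×10^6) = 2.28×10^-5 A.

2.28×10^-5 A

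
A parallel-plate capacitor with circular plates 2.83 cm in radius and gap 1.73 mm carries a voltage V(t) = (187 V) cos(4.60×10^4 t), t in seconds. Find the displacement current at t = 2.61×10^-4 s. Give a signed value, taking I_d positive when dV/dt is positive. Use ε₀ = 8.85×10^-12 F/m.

5.88×10^-5 A

dV/dt = (187)(4.60×10^4)·−sin(12.006) = 4.572×10^6 V/s.
I_d = C dV/dt with C = ε₀A/d = (8.85×10^-12)(2.516×10^-3)/(1.73×10^-3) = 1.287×10^-11 F, so I_d = (1.287×10^-11)(4.572×10^6) = 5.88×10^-5 A.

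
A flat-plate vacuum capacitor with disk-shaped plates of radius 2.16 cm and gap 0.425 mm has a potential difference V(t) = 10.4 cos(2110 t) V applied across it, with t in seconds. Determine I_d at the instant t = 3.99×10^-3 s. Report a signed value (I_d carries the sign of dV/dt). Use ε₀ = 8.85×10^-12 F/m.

C = ε₀A/d = (8.85×10^-12)(1.466×10^-3)/(4.25×10^-4) = 3.053×10^-11 F. dV/dt = V₀ω·−sin(ωt); at ωt = 8.4189 rad this factor is -0.8446.
I_d = C dV/dt = (3.053×10^-11)(10.4)(2110)(-0.8446) = -5.66×10^-7 A.

-5.66×10^-7 A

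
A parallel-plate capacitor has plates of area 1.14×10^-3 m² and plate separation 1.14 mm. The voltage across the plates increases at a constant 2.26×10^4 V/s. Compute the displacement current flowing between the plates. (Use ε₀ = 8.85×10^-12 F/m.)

E = V/d so dE/dt = (dV/dt)/d = 1.982×10^7 V/(m·s), and I_d = ε₀ A dE/dt = (8.85×10^-12)(1.14×10^-3)(1.982×10^7) = 2.00×10^-7 A.

2.00×10^-7 A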